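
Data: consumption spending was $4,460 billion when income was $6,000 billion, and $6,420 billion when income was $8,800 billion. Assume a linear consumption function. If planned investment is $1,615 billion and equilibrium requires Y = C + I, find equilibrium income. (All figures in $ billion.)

Y = 6250

MPC = (6420 − 4460)/(8800 − 6000) = 1960/2800 = 0.7
a = 4460 − 0.7(6000) = 260
Equilibrium: Y = 260 + 0.7Y + 1615
0.3Y = 1875, so Y = 1875/0.3 = 6250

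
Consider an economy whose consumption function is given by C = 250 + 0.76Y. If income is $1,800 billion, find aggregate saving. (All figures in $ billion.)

C = 250 + 0.76(1800) = 250 + 1368 = 1618
S = Y − C = 1800 − 1618 = 182

S = 182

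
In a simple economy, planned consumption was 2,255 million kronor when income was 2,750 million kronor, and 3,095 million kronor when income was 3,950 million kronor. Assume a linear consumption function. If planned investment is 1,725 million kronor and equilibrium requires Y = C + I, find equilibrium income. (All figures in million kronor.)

Y = 6850

MPC = (3095 − 2255)/(3950 − 2750) = 840/1200 = 0.7
a = 2255 − 0.7(2750) = 330
Equilibrium: Y = 330 + 0.7Y + 1725
0.3Y = 2055, so Y = 2055/0.3 = 6850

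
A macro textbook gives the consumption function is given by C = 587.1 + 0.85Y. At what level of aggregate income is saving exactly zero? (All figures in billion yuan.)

Y = 3914

At break-even, C = Y: 587.1 + 0.85Y = Y
0.15Y = 587.1, so Y = 587.1/0.15 = 3914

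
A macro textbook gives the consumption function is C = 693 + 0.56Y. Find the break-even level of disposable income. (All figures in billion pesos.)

Y = 1575

At break-even, C = Y: 693 + 0.56Y = Y
0.44Y = 693, so Y = 693/0.44 = 1575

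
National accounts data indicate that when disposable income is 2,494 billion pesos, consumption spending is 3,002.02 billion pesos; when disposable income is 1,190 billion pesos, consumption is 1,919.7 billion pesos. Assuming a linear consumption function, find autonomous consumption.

a = 932

MPC = ΔC/ΔY = (3002.02 − 1919.7)/(2494 − 1190) = 1082.32/1304 = 0.83
a = C − MPC·Y = 1919.7 − 0.83(1190) = 1919.7 − 987.7 = 932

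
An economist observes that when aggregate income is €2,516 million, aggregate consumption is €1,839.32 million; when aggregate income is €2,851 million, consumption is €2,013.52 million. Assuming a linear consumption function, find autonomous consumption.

a = 531

MPC = ΔC/ΔY = (2013.52 − 1839.32)/(2851 − 2516) = 174.2/335 = 0.52
a = C − MPC·Y = 1839.32 − 0.52(2516) = 1839.32 − 1308.32 = 531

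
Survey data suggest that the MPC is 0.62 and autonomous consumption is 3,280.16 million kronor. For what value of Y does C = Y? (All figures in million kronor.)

At break-even, C = Y: 3280.16 + 0.62Y = Y
0.38Y = 3280.16, so Y = 3280.16/0.38 = 8632

Y = 8632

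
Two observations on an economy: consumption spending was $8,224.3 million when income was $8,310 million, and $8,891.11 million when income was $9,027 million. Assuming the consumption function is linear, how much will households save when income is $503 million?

S = -460.79

MPC = (8891.11 − 8224.3)/(9027 − 8310) = 666.81/717 = 0.93
a = 8224.3 − 0.93(8310) = 8224.3 − 7728.3 = 496
C = 496 + 0.93(503) = 963.79
S = 503 − 963.79 = -460.79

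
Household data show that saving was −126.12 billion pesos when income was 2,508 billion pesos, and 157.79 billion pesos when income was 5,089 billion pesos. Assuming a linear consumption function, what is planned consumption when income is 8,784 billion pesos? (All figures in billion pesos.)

MPS = ΔS/ΔY = (157.79 − (-126.12))/(5089 − 2508) = 283.91/2581 = 0.11
MPC = 1 − MPS = 0.89
Autonomous saving = -126.12 − 0.11(2508) = -402, so a = 402
C = 402 + 0.89(8784) = 402 + 7817.76 = 8219.76

C = 8219.76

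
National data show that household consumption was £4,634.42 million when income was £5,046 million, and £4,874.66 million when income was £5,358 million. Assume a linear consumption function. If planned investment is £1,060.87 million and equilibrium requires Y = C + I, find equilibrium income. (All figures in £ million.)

Y = 7869

MPC = (4874.66 − 4634.42)/(5358 − 5046) = 240.24/312 = 0.77
a = 4634.42 − 0.77(5046) = 749
Equilibrium: Y = 749 + 0.77Y + 1060.87
0.23Y = 1809.87, so Y = 1809.87/0.23 = 7869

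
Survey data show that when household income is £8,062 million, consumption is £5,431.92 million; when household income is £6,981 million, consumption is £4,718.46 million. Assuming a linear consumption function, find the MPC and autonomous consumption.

MPC = ΔC/ΔY = (5431.92 − 4718.46)/(8062 − 6981) = 713.46/1081 = 0.66
a = C − MPC·Y = 4718.46 − 0.66(6981) = 4718.46 − 4607.46 = 111

MPC = 0.66; a = 111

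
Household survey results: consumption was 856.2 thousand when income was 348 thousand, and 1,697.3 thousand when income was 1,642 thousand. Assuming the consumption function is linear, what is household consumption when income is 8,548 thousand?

C = 6186.2

MPC = (1697.3 − 856.2)/(1642 − 348) = 841.1/1294 = 0.65
a = 856.2 − 0.65(348) = 856.2 − 226.2 = 630
C = 630 + 0.65(8548) = 630 + 5556.2 = 6186.2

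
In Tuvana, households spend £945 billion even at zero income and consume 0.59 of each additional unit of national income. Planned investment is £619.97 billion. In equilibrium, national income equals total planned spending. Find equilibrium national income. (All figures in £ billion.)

Y = 3817

Y = C + I = 945 + 0.59Y + 619.97
Y − 0.59Y = 1564.97
0.41Y = 1564.97, so Y = 1564.97/0.41 = 3817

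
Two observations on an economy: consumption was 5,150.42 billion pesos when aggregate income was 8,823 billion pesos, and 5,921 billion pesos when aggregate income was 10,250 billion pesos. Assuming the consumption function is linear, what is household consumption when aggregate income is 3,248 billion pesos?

C = 2139.92

MPC = (5921 − 5150.42)/(10250 − 8823) = 770.58/1427 = 0.54
a = 5150.42 − 0.54(8823) = 5150.42 − 4764.42 = 386
C = 386 + 0.54(3248) = 386 + 1753.92 = 2139.92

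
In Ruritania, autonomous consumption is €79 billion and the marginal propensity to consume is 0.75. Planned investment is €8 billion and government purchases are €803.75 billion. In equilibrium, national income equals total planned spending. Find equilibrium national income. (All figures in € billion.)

Y = C + I + G = 79 + 0.75Y + 8 + 803.75
Y − 0.75Y = 890.75
0.25Y = 890.75, so Y = 890.75/0.25 = 3563

Y = 3563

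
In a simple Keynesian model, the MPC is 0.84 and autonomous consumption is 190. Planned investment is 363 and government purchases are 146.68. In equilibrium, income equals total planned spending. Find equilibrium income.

Y = 4373

Y = C + I + G = 190 + 0.84Y + 363 + 146.68
Y − 0.84Y = 699.68
0.16Y = 699.68, so Y = 699.68/0.16 = 4373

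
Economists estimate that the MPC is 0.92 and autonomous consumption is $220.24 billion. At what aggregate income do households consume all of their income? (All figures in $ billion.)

Y = 2753

At break-even, C = Y: 220.24 + 0.92Y = Y
0.08Y = 220.24, so Y = 220.24/0.08 = 2753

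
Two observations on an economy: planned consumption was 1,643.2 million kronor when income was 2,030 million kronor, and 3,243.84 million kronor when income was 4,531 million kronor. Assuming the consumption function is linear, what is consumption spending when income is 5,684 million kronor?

C = 3981.76

MPC = (3243.84 − 1643.2)/(4531 − 2030) = 1600.64/2501 = 0.64
a = 1643.2 − 0.64(2030) = 1643.2 − 1299.2 = 344
C = 344 + 0.64(5684) = 344 + 3637.76 = 3981.76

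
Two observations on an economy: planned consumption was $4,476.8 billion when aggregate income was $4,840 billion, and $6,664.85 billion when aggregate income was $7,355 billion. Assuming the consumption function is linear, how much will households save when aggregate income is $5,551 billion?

S = 455.63

MPC = (6664.85 − 4476.8)/(7355 − 4840) = 2188.05/2515 = 0.87
a = 4476.8 − 0.87(4840) = 4476.8 − 4210.8 = 266
C = 266 + 0.87(5551) = 5095.37
S = 5551 − 5095.37 = 455.63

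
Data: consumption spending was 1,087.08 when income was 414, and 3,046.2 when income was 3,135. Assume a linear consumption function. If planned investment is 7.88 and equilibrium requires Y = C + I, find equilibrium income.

Y = 2846

MPC = (3046.2 − 1087.08)/(3135 − 414) = 1959.12/2721 = 0.72
a = 1087.08 − 0.72(414) = 789
Equilibrium: Y = 789 + 0.72Y + 7.88
0.28Y = 796.88, so Y = 796.88/0.28 = 2846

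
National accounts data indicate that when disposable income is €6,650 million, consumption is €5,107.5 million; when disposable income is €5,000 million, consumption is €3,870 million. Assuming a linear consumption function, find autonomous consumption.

a = 120

MPC = ΔC/ΔY = (5107.5 − 3870)/(6650 − 5000) = 1237.5/1650 = 0.75
a = C − MPC·Y = 3870 − 0.75(5000) = 3870 − 3750 = 120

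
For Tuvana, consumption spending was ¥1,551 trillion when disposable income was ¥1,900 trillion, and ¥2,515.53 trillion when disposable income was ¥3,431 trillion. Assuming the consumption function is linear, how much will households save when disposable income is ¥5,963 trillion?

MPC = (2515.53 − 1551)/(3431 − 1900) = 964.53/1531 = 0.63
a = 1551 − 0.63(1900) = 1551 − 1197 = 354
C = 354 + 0.63(5963) = 4110.69
S = 5963 − 4110.69 = 1852.31

S = 1852.31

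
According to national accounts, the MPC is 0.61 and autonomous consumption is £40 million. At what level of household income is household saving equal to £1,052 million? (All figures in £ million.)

S = Y − C = -40 + 0.39Y
-40 + 0.39Y = 1052, so 0.39Y = 1092 and Y = 2800

Y = 2800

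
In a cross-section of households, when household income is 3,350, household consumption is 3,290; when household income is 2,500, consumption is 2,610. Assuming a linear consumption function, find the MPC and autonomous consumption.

MPC = 0.8; a = 610

MPC = ΔC/ΔY = (3290 − 2610)/(3350 − 2500) = 680/850 = 0.8
a = C − MPC·Y = 2610 − 0.8(2500) = 2610 − 2000 = 610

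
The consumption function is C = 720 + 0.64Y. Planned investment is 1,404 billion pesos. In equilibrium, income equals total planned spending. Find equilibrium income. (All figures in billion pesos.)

Y = C + I = 720 + 0.64Y + 1404
Y − 0.64Y = 2124
0.36Y = 2124, so Y = 2124/0.36 = 5900

Y = 5900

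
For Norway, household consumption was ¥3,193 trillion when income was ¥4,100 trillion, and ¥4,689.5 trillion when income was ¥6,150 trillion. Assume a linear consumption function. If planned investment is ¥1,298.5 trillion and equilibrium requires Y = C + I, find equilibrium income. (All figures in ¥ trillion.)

Y = 5550

MPC = (4689.5 − 3193)/(6150 − 4100) = 1496.5/2050 = 0.73
a = 3193 − 0.73(4100) = 200
Equilibrium: Y = 200 + 0.73Y + 1298.5
0.27Y = 1498.5, so Y = 1498.5/0.27 = 5550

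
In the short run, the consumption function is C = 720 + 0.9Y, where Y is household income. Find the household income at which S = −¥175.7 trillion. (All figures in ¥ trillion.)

S = Y − C = -720 + 0.1Y
-720 + 0.1Y = -175.7, so 0.1Y = 544.3 and Y = 5443

Y = 5443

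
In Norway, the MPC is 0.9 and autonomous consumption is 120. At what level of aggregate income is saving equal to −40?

S = Y − C = -120 + 0.1Y
-120 + 0.1Y = -40, so 0.1Y = 80 and Y = 800

Y = 800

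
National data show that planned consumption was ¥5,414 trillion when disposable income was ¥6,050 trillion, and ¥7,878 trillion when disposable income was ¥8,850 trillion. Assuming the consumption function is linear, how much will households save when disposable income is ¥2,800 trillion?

S = 246

MPC = (7878 − 5414)/(8850 − 6050) = 2464/2800 = 0.88
a = 5414 − 0.88(6050) = 5414 − 5324 = 90
C = 90 + 0.88(2800) = 2554
S = 2800 − 2554 = 246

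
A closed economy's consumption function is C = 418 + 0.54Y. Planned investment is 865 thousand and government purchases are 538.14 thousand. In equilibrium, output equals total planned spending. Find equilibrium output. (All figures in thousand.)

Y = C + I + G = 418 + 0.54Y + 865 + 538.14
Y − 0.54Y = 1821.14
0.46Y = 1821.14, so Y = 1821.14/0.46 = 3959

Y = 3959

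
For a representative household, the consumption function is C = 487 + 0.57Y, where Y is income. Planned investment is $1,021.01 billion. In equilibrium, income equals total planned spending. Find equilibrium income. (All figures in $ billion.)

Y = C + I = 487 + 0.57Y + 1021.01
Y − 0.57Y = 1508.01
0.43Y = 1508.01, so Y = 1508.01/0.43 = 3507

Y = 3507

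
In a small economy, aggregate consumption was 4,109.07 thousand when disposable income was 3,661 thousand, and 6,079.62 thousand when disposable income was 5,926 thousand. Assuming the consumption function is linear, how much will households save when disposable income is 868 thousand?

S = -811.16

MPC = (6079.62 − 4109.07)/(5926 − 3661) = 1970.55/2265 = 0.87
a = 4109.07 − 0.87(3661) = 4109.07 − 3185.07 = 924
C = 924 + 0.87(868) = 1679.16
S = 868 − 1679.16 = -811.16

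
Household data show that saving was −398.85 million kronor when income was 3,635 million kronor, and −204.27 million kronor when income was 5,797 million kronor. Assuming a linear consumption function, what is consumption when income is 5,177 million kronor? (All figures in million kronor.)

MPS = ΔS/ΔY = (-204.27 − (-398.85))/(5797 − 3635) = 194.58/2162 = 0.09
MPC = 1 − MPS = 0.91
Autonomous saving = -398.85 − 0.09(3635) = -726, so a = 726
C = 726 + 0.91(5177) = 726 + 4711.07 = 5437.07

C = 5437.07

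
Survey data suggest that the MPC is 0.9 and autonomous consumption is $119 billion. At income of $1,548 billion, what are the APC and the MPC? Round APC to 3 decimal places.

MPC = 0.9 (the slope of the consumption function)
C = 119 + 0.9(1548) = 1512.2, so APC = 1512.2/1548 = 0.977

APC = 0.977; MPC = 0.9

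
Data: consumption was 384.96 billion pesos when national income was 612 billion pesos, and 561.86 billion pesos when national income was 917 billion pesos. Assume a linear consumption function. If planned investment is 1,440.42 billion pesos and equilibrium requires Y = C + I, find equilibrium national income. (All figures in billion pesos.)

Y = 3501

MPC = (561.86 − 384.96)/(917 − 612) = 176.9/305 = 0.58
a = 384.96 − 0.58(612) = 30
Equilibrium: Y = 30 + 0.58Y + 1440.42
0.42Y = 1470.42, so Y = 1470.42/0.42 = 3501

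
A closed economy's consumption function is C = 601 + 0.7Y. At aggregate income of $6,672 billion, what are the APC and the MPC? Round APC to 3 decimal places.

APC = 0.790; MPC = 0.7

MPC = 0.7 (the slope of the consumption function)
C = 601 + 0.7(6672) = 5271.4, so APC = 5271.4/6672 = 0.790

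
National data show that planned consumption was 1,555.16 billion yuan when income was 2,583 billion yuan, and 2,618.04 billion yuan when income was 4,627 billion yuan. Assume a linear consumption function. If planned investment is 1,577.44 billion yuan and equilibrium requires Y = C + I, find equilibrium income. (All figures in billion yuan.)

MPC = (2618.04 − 1555.16)/(4627 − 2583) = 1062.88/2044 = 0.52
a = 1555.16 − 0.52(2583) = 212
Equilibrium: Y = 212 + 0.52Y + 1577.44
0.48Y = 1789.44, so Y = 1789.44/0.48 = 3728

Y = 3728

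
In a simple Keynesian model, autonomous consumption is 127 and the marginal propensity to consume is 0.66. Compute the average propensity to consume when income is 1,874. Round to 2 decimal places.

C = 127 + 0.66(1874) = 1363.84
APC = C/Y = 1363.84/1874 = 0.73

APC = 0.73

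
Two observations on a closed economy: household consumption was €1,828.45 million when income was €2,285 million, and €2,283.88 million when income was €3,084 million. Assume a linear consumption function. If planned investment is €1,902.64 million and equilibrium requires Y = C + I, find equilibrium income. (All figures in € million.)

MPC = (2283.88 − 1828.45)/(3084 − 2285) = 455.43/799 = 0.57
a = 1828.45 − 0.57(2285) = 526
Equilibrium: Y = 526 + 0.57Y + 1902.64
0.43Y = 2428.64, so Y = 2428.64/0.43 = 5648

Y = 5648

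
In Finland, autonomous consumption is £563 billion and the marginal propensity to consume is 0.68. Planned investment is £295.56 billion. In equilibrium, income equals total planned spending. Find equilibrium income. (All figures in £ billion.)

Y = C + I = 563 + 0.68Y + 295.56
Y − 0.68Y = 858.56
0.32Y = 858.56, so Y = 858.56/0.32 = 2683

Y = 2683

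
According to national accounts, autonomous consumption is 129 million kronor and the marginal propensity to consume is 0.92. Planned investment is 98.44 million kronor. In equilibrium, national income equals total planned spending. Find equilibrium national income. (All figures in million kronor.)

Y = 2843

Y = C + I = 129 + 0.92Y + 98.44
Y − 0.92Y = 227.44
0.08Y = 227.44, so Y = 227.44/0.08 = 2843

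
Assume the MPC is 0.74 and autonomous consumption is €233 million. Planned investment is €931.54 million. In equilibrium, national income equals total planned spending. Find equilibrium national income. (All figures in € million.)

Y = 4479

Y = C + I = 233 + 0.74Y + 931.54
Y − 0.74Y = 1164.54
0.26Y = 1164.54, so Y = 1164.54/0.26 = 4479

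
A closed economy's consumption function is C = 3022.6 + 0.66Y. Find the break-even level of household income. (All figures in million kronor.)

At break-even, C = Y: 3022.6 + 0.66Y = Y
0.34Y = 3022.6, so Y = 3022.6/0.34 = 8890

Y = 8890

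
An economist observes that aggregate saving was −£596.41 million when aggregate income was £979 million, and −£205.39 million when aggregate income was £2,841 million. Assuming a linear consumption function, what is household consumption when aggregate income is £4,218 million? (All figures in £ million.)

MPS = ΔS/ΔY = (-205.39 − (-596.41))/(2841 − 979) = 391.02/1862 = 0.21
MPC = 1 − MPS = 0.79
Autonomous saving = -596.41 − 0.21(979) = -802, so a = 802
C = 802 + 0.79(4218) = 802 + 3332.22 = 4134.22

C = 4134.22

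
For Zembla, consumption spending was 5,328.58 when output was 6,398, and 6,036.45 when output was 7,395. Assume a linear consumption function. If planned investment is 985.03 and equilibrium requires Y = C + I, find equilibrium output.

Y = 6107

MPC = (6036.45 − 5328.58)/(7395 − 6398) = 707.87/997 = 0.71
a = 5328.58 − 0.71(6398) = 786
Equilibrium: Y = 786 + 0.71Y + 985.03
0.29Y = 1771.03, so Y = 1771.03/0.29 = 6107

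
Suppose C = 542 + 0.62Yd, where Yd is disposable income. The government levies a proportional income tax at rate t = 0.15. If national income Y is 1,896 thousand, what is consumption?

Yd = (1 − 0.15)(1896) = 0.85(1896) = 1611.6
C = 542 + 0.62(1611.6) = 542 + 999.192 = 1541.192

C = 1541.192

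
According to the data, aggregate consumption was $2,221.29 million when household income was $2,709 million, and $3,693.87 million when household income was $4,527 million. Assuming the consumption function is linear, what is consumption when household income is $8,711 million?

MPC = (3693.87 − 2221.29)/(4527 − 2709) = 1472.58/1818 = 0.81
a = 2221.29 − 0.81(2709) = 2221.29 − 2194.29 = 27
C = 27 + 0.81(8711) = 27 + 7055.91 = 7082.91

C = 7082.91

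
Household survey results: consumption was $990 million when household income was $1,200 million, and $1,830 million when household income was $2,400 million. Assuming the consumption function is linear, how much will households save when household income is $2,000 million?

MPC = (1830 − 990)/(2400 − 1200) = 840/1200 = 0.7
a = 990 − 0.7(1200) = 990 − 840 = 150
C = 150 + 0.7(2000) = 1550
S = 2000 − 1550 = 450

S = 450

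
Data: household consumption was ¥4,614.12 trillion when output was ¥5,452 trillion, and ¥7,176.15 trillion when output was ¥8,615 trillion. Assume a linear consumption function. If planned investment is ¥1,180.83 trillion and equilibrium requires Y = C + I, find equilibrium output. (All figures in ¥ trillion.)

Y = 7257

MPC = (7176.15 − 4614.12)/(8615 − 5452) = 2562.03/3163 = 0.81
a = 4614.12 − 0.81(5452) = 198
Equilibrium: Y = 198 + 0.81Y + 1180.83
0.19Y = 1378.83, so Y = 1378.83/0.19 = 7257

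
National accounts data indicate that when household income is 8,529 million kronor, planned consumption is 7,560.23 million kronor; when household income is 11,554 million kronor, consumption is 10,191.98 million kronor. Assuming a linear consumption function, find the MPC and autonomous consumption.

MPC = ΔC/ΔY = (10191.98 − 7560.23)/(11554 − 8529) = 2631.75/3025 = 0.87
a = C − MPC·Y = 7560.23 − 0.87(8529) = 7560.23 − 7420.23 = 140

MPC = 0.87; a = 140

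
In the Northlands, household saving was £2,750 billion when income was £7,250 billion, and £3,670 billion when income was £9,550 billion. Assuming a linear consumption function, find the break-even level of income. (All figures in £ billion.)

MPS = ΔS/ΔY = (3670 − 2750)/(9550 − 7250) = 920/2300 = 0.4
MPC = 1 − MPS = 0.6
From S(7250) = 2750: −a + 0.4(7250) = 2750, so a = 2900 − 2750 = 150
Break-even (S = 0): Y = a/MPS = 150/0.4 = 375

Y = 375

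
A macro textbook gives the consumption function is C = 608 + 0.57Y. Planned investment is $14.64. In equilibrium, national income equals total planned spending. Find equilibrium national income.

Y = C + I = 608 + 0.57Y + 14.64
Y − 0.57Y = 622.64
0.43Y = 622.64, so Y = 622.64/0.43 = 1448

Y = 1448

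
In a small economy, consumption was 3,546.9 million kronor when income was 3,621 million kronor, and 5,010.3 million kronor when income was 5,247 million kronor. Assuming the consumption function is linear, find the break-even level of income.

MPC = (5010.3 − 3546.9)/(5247 − 3621) = 1463.4/1626 = 0.9
a = 3546.9 − 0.9(3621) = 3546.9 − 3258.9 = 288
Break-even: Y = a/(1−MPC) = 288/0.1 = 2880

Y = 2880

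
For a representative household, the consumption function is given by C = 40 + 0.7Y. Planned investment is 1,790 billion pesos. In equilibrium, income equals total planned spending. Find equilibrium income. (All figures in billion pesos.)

Y = 6100

Y = C + I = 40 + 0.7Y + 1790
Y − 0.7Y = 1830
0.3Y = 1830, so Y = 1830/0.3 = 6100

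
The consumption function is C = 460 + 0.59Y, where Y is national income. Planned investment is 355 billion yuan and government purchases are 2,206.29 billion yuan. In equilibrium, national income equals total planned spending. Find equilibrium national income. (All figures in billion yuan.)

Y = 7369

Y = C + I + G = 460 + 0.59Y + 355 + 2206.29
Y − 0.59Y = 3021.29
0.41Y = 3021.29, so Y = 3021.29/0.41 = 7369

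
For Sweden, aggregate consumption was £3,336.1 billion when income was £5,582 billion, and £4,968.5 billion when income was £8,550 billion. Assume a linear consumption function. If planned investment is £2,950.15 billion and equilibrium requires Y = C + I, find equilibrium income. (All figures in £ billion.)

Y = 7147

MPC = (4968.5 − 3336.1)/(8550 − 5582) = 1632.4/2968 = 0.55
a = 3336.1 − 0.55(5582) = 266
Equilibrium: Y = 266 + 0.55Y + 2950.15
0.45Y = 3216.15, so Y = 3216.15/0.45 = 7147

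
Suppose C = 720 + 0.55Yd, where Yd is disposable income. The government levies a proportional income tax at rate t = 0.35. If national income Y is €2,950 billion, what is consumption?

C = 1774.625

Yd = (1 − 0.35)(2950) = 0.65(2950) = 1917.5
C = 720 + 0.55(1917.5) = 720 + 1054.625 = 1774.625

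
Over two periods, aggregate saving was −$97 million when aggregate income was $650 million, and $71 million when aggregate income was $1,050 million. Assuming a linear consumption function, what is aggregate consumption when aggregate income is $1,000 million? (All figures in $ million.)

C = 950

MPS = ΔS/ΔY = (71 − (-97))/(1050 − 650) = 168/400 = 0.42
MPC = 1 − MPS = 0.58
Autonomous saving = -97 − 0.42(650) = -370, so a = 370
C = 370 + 0.58(1000) = 370 + 580 = 950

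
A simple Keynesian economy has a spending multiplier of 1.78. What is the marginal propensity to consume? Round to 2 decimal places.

MPC = 0.44

k = 1/(1 − MPC), so 1 − MPC = 1/k = 1/1.78 = 0.5618
MPC = 1 − 0.5618 = 0.44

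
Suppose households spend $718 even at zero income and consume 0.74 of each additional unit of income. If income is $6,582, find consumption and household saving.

C = 718 + 0.74(6582) = 718 + 4870.68 = 5588.68
S = Y − C = 6582 − 5588.68 = 993.32

C = 5588.68; S = 993.32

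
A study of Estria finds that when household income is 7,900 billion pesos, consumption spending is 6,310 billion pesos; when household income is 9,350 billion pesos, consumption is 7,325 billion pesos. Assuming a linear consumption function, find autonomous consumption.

MPC = ΔC/ΔY = (7325 − 6310)/(9350 − 7900) = 1015/1450 = 0.7
a = C − MPC·Y = 6310 − 0.7(7900) = 6310 − 5530 = 780

a = 780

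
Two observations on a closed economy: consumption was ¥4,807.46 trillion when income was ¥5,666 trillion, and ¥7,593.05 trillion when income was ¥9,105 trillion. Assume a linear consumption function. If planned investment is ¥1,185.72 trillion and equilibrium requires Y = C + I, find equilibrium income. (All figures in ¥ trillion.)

Y = 7388

MPC = (7593.05 − 4807.46)/(9105 − 5666) = 2785.59/3439 = 0.81
a = 4807.46 − 0.81(5666) = 218
Equilibrium: Y = 218 + 0.81Y + 1185.72
0.19Y = 1403.72, so Y = 1403.72/0.19 = 7388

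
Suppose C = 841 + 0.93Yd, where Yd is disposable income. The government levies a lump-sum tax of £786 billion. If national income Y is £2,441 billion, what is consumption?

C = 2380.15

Yd = Y − T = 2441 − 786 = 1655
C = 841 + 0.93(1655) = 841 + 1539.15 = 2380.15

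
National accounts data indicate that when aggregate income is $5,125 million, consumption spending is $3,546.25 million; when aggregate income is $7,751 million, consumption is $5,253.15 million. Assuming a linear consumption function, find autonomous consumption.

a = 215

MPC = ΔC/ΔY = (5253.15 − 3546.25)/(7751 − 5125) = 1706.9/2626 = 0.65
a = C − MPC·Y = 3546.25 − 0.65(5125) = 3546.25 − 3331.25 = 215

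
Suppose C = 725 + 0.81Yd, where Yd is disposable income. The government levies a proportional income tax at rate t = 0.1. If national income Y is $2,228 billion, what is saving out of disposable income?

S = -344.012

Yd = (1 − 0.1)(2228) = 0.9(2228) = 2005.2
C = 725 + 0.81(2005.2) = 725 + 1624.212 = 2349.212
S = Yd − C = 2005.2 − 2349.212 = -344.012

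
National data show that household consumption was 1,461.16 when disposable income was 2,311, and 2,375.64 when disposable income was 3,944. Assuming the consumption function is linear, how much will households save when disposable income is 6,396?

S = 2647.24

MPC = (2375.64 − 1461.16)/(3944 − 2311) = 914.48/1633 = 0.56
a = 1461.16 − 0.56(2311) = 1461.16 − 1294.16 = 167
C = 167 + 0.56(6396) = 3748.76
S = 6396 − 3748.76 = 2647.24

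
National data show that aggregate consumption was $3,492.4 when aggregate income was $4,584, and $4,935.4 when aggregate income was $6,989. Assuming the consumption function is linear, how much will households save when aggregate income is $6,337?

S = 1792.8

MPC = (4935.4 − 3492.4)/(6989 − 4584) = 1443/2405 = 0.6
a = 3492.4 − 0.6(4584) = 3492.4 − 2750.4 = 742
C = 742 + 0.6(6337) = 4544.2
S = 6337 − 4544.2 = 1792.8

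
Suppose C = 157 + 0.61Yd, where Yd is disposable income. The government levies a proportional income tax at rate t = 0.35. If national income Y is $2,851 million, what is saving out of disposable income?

Yd = (1 − 0.35)(2851) = 0.65(2851) = 1853.15
C = 157 + 0.61(1853.15) = 157 + 1130.4215 = 1287.4215
S = Yd − C = 1853.15 − 1287.4215 = 565.7285

S = 565.7285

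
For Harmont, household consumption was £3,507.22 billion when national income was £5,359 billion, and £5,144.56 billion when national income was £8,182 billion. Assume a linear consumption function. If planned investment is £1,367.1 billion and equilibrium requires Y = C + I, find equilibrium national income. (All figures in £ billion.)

Y = 4205

MPC = (5144.56 − 3507.22)/(8182 − 5359) = 1637.34/2823 = 0.58
a = 3507.22 − 0.58(5359) = 399
Equilibrium: Y = 399 + 0.58Y + 1367.1
0.42Y = 1766.1, so Y = 1766.1/0.42 = 4205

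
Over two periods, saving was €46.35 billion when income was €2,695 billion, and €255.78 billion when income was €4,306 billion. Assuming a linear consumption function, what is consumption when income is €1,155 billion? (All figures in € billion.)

C = 1308.85

MPS = ΔS/ΔY = (255.78 − 46.35)/(4306 − 2695) = 209.43/1611 = 0.13
MPC = 1 − MPS = 0.87
Autonomous saving = 46.35 − 0.13(2695) = -304, so a = 304
C = 304 + 0.87(1155) = 304 + 1004.85 = 1308.85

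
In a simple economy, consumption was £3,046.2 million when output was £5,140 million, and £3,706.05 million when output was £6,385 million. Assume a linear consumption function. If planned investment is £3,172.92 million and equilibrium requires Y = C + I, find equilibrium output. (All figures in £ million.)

MPC = (3706.05 − 3046.2)/(6385 − 5140) = 659.85/1245 = 0.53
a = 3046.2 − 0.53(5140) = 322
Equilibrium: Y = 322 + 0.53Y + 3172.92
0.47Y = 3494.92, so Y = 3494.92/0.47 = 7436

Y = 7436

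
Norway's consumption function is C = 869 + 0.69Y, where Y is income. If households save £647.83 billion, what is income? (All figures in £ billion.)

S = Y − C = -869 + 0.31Y
-869 + 0.31Y = 647.83, so 0.31Y = 1516.83 and Y = 4893

Y = 4893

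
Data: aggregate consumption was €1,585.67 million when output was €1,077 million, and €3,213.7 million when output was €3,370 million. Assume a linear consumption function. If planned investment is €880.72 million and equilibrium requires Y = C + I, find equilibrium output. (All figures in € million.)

MPC = (3213.7 − 1585.67)/(3370 − 1077) = 1628.03/2293 = 0.71
a = 1585.67 − 0.71(1077) = 821
Equilibrium: Y = 821 + 0.71Y + 880.72
0.29Y = 1701.72, so Y = 1701.72/0.29 = 5868

Y = 5868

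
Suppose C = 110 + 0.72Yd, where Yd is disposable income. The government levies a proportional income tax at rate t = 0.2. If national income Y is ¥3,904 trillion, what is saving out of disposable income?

Yd = (1 − 0.2)(3904) = 0.8(3904) = 3123.2
C = 110 + 0.72(3123.2) = 110 + 2248.704 = 2358.704
S = Yd − C = 3123.2 − 2358.704 = 764.496

S = 764.496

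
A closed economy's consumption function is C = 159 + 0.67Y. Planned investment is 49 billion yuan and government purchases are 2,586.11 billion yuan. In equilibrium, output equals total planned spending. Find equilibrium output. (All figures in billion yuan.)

Y = 8467

Y = C + I + G = 159 + 0.67Y + 49 + 2586.11
Y − 0.67Y = 2794.11
0.33Y = 2794.11, so Y = 2794.11/0.33 = 8467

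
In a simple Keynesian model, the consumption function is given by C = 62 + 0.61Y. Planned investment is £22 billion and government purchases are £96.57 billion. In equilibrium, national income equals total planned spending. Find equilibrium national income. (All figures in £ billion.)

Y = C + I + G = 62 + 0.61Y + 22 + 96.57
Y − 0.61Y = 180.57
0.39Y = 180.57, so Y = 180.57/0.39 = 463

Y = 463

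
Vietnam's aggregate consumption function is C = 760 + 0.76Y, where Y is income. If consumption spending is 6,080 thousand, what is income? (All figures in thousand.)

760 + 0.76Y = 6080
0.76Y = 5320, so Y = 5320/0.76 = 7000

Y = 7000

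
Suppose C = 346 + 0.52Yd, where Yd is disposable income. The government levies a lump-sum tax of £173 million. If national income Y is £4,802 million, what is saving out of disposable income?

S = 1875.92

Yd = Y − T = 4802 − 173 = 4629
C = 346 + 0.52(4629) = 346 + 2407.08 = 2753.08
S = Yd − C = 4629 − 2753.08 = 1875.92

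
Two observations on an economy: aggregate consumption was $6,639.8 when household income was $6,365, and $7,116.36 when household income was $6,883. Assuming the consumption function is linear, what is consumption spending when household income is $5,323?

C = 5681.16

MPC = (7116.36 − 6639.8)/(6883 − 6365) = 476.56/518 = 0.92
a = 6639.8 − 0.92(6365) = 6639.8 − 5855.8 = 784
C = 784 + 0.92(5323) = 784 + 4897.16 = 5681.16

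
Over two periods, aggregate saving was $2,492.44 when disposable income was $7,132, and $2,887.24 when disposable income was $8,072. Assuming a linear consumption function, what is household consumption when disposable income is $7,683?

C = 4959.14

MPS = ΔS/ΔY = (2887.24 − 2492.44)/(8072 − 7132) = 394.8/940 = 0.42
MPC = 1 − MPS = 0.58
Autonomous saving = 2492.44 − 0.42(7132) = -503, so a = 503
C = 503 + 0.58(7683) = 503 + 4456.14 = 4959.14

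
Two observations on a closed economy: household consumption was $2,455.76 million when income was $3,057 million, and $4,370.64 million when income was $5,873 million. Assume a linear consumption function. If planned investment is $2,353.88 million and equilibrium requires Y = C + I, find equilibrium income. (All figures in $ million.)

MPC = (4370.64 − 2455.76)/(5873 − 3057) = 1914.88/2816 = 0.68
a = 2455.76 − 0.68(3057) = 377
Equilibrium: Y = 377 + 0.68Y + 2353.88
0.32Y = 2730.88, so Y = 2730.88/0.32 = 8534

Y = 8534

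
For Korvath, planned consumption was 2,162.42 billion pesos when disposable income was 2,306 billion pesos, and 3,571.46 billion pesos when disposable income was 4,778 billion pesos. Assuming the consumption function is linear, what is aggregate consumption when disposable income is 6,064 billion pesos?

MPC = (3571.46 − 2162.42)/(4778 − 2306) = 1409.04/2472 = 0.57
a = 2162.42 − 0.57(2306) = 2162.42 − 1314.42 = 848
C = 848 + 0.57(6064) = 848 + 3456.48 = 4304.48

C = 4304.48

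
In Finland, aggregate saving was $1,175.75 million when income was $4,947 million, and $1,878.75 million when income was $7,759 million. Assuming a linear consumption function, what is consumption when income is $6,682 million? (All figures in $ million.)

C = 5072.5

MPS = ΔS/ΔY = (1878.75 − 1175.75)/(7759 − 4947) = 703/2812 = 0.25
MPC = 1 − MPS = 0.75
Autonomous saving = 1175.75 − 0.25(4947) = -61, so a = 61
C = 61 + 0.75(6682) = 61 + 5011.5 = 5072.5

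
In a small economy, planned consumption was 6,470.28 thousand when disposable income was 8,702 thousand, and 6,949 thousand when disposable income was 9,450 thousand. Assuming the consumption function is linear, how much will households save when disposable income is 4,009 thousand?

S = 542.24

MPC = (6949 − 6470.28)/(9450 − 8702) = 478.72/748 = 0.64
a = 6470.28 − 0.64(8702) = 6470.28 − 5569.28 = 901
C = 901 + 0.64(4009) = 3466.76
S = 4009 − 3466.76 = 542.24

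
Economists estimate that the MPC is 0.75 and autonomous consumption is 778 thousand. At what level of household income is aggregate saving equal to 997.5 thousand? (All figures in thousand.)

Y = 7102

S = Y − C = -778 + 0.25Y
-778 + 0.25Y = 997.5, so 0.25Y = 1775.5 and Y = 7102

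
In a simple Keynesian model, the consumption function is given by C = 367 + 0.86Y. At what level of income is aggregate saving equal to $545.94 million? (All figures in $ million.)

Y = 6521

S = Y − C = -367 + 0.14Y
-367 + 0.14Y = 545.94, so 0.14Y = 912.94 and Y = 6521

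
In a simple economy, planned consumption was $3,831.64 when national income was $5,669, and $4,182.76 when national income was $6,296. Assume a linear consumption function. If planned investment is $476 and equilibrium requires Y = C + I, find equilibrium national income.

Y = 2575

MPC = (4182.76 − 3831.64)/(6296 − 5669) = 351.12/627 = 0.56
a = 3831.64 − 0.56(5669) = 657
Equilibrium: Y = 657 + 0.56Y + 476
0.44Y = 1133, so Y = 1133/0.44 = 2575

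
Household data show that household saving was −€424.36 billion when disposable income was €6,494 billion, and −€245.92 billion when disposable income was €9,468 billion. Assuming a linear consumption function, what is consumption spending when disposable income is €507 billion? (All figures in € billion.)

C = 1290.58

MPS = ΔS/ΔY = (-245.92 − (-424.36))/(9468 − 6494) = 178.44/2974 = 0.06
MPC = 1 − MPS = 0.94
Autonomous saving = -424.36 − 0.06(6494) = -814, so a = 814
C = 814 + 0.94(507) = 814 + 476.58 = 1290.58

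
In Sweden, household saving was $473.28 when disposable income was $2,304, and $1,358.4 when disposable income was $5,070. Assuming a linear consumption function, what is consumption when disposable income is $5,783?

C = 4196.44

MPS = ΔS/ΔY = (1358.4 − 473.28)/(5070 − 2304) = 885.12/2766 = 0.32
MPC = 1 − MPS = 0.68
Autonomous saving = 473.28 − 0.32(2304) = -264, so a = 264
C = 264 + 0.68(5783) = 264 + 3932.44 = 4196.44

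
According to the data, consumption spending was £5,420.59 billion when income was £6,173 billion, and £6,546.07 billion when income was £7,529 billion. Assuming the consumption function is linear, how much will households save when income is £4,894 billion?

S = 534.98

MPC = (6546.07 − 5420.59)/(7529 − 6173) = 1125.48/1356 = 0.83
a = 5420.59 − 0.83(6173) = 5420.59 − 5123.59 = 297
C = 297 + 0.83(4894) = 4359.02
S = 4894 − 4359.02 = 534.98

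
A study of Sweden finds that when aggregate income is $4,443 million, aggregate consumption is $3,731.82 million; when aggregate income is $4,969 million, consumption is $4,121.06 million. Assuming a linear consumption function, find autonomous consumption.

MPC = ΔC/ΔY = (4121.06 − 3731.82)/(4969 − 4443) = 389.24/526 = 0.74
a = C − MPC·Y = 3731.82 − 0.74(4443) = 3731.82 − 3287.82 = 444

a = 444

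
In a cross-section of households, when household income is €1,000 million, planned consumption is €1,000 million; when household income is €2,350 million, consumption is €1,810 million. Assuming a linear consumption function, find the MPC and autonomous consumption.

MPC = ΔC/ΔY = (1810 − 1000)/(2350 − 1000) = 810/1350 = 0.6
a = C − MPC·Y = 1000 − 0.6(1000) = 1000 − 600 = 400

MPC = 0.6; a = 400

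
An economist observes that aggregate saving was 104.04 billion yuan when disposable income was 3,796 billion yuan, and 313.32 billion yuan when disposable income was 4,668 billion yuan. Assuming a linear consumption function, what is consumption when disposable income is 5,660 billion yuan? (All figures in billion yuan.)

C = 5108.6

MPS = ΔS/ΔY = (313.32 − 104.04)/(4668 − 3796) = 209.28/872 = 0.24
MPC = 1 − MPS = 0.76
Autonomous saving = 104.04 − 0.24(3796) = -807, so a = 807
C = 807 + 0.76(5660) = 807 + 4301.6 = 5108.6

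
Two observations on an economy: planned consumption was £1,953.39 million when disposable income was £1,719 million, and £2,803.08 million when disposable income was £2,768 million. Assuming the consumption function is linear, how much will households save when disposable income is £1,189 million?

MPC = (2803.08 − 1953.39)/(2768 − 1719) = 849.69/1049 = 0.81
a = 1953.39 − 0.81(1719) = 1953.39 − 1392.39 = 561
C = 561 + 0.81(1189) = 1524.09
S = 1189 − 1524.09 = -335.09

S = -335.09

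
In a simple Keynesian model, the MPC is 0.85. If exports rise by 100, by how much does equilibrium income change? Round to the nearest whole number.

The multiplier is 1/(1 − MPC) = 1/0.15.
ΔY = 100/0.15 = 666.67 ≈ 667

ΔY ≈ 667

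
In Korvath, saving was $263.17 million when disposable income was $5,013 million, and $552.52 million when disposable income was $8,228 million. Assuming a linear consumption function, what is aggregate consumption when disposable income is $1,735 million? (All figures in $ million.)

MPS = ΔS/ΔY = (552.52 − 263.17)/(8228 − 5013) = 289.35/3215 = 0.09
MPC = 1 − MPS = 0.91
Autonomous saving = 263.17 − 0.09(5013) = -188, so a = 188
C = 188 + 0.91(1735) = 188 + 1578.85 = 1766.85

C = 1766.85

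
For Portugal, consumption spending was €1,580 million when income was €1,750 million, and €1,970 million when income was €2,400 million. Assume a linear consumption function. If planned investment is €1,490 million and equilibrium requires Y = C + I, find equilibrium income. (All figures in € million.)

MPC = (1970 − 1580)/(2400 − 1750) = 390/650 = 0.6
a = 1580 − 0.6(1750) = 530
Equilibrium: Y = 530 + 0.6Y + 1490
0.4Y = 2020, so Y = 2020/0.4 = 5050

Y = 5050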